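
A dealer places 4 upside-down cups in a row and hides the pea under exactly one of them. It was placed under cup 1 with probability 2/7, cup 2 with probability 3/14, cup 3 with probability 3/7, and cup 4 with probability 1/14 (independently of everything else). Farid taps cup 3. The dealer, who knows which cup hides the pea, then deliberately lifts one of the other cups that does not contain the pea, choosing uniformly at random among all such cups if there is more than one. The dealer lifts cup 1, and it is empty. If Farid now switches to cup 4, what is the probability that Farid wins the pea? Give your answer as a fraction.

1/8

Condition on the true location of the pea.
If it is under cup 1 (prior 2/7): the dealer opened cup 1, so this case is ruled out; weight (2/7)·0 = 0.
If it is under cup 2 (prior 3/14): the dealer has 2 equally likely choices, so probability 1/2; weight (3/14)·(1/2) = 3/28.
If it is under cup 3 (prior 3/7): the dealer has 3 equally likely choices, so probability 1/3; weight (3/7)·(1/3) = 1/7.
If it is under cup 4 (prior 1/14): the dealer has 2 equally likely choices, so probability 1/2; weight (1/14)·(1/2) = 1/28.
The weights sum to 2/7.
So P(the pea under cup 4 | the dealer opened cup 1) = (1/28) / (2/7) = 1/8.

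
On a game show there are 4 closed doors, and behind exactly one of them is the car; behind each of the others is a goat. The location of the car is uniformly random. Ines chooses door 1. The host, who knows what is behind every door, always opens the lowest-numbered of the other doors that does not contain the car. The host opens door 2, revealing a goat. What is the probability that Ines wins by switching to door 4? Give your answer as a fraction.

Apply Bayes' rule, conditioning on where the car actually is.
If it is behind any of doors 1, 3, and 4 (prior 1/4 each): door 2 is the lowest-numbered option available, probability 1; weight (1/4)·1 = 1/4 each.
If it is behind door 2 (prior 1/4): the host opened door 2, so this case is ruled out; weight (1/4)·0 = 0.
The weights sum to 3/4.
So P(the car behind door 4 | the host opened door 2) = (1/4) / (3/4) = 1/3.

1/3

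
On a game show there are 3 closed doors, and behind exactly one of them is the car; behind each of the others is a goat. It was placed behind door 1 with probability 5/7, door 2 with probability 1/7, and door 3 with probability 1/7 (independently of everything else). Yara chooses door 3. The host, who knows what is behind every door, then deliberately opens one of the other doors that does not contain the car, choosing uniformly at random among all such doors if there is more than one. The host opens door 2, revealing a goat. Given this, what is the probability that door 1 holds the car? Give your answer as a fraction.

Consider each possible location of the car in turn.
If it is behind door 1 (prior 5/7): the host has no choice, probability 1; weight (5/7)·1 = 5/7.
If it is behind door 2 (prior 1/7): the host opened door 2, so this case is ruled out; weight (1/7)·0 = 0.
If it is behind door 3 (prior 1/7): the host has 2 equally likely choices, so probability 1/2; weight (1/7)·(1/2) = 1/14.
The weights sum to 11/14.
So P(the car behind door 1 | the host opened door 2) = (5/7) / (11/14) = 10/11.

10/11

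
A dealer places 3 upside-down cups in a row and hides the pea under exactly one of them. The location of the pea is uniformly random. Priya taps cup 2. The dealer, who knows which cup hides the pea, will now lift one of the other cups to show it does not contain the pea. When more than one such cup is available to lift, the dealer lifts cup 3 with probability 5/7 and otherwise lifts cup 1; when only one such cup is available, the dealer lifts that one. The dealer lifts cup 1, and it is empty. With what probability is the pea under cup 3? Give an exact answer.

Apply Bayes' rule, conditioning on where the pea actually is.
If it is under cup 1 (prior 1/3): the dealer opened cup 1, so this case is ruled out; weight (1/3)·0 = 0.
If it is under cup 2 (prior 1/3): cup 3 is available but not opened, probability 2/7; weight (1/3)·(2/7) = 2/21.
If it is under cup 3 (prior 1/3): only cup 1 is available, probability 1; weight (1/3)·1 = 1/3.
The weights sum to 3/7.
So P(the pea under cup 3 | the dealer opened cup 1) = (1/3) / (3/7) = 7/9.

7/9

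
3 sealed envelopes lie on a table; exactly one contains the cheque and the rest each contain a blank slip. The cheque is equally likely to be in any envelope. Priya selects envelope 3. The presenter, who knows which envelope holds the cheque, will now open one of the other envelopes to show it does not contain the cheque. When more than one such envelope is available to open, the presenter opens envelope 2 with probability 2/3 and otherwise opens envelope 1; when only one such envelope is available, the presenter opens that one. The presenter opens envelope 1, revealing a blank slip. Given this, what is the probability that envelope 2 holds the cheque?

Consider each possible location of the cheque in turn.
If it is in envelope 1 (prior 1/3): the presenter opened envelope 1, so this case is ruled out; weight (1/3)·0 = 0.
If it is in envelope 2 (prior 1/3): only envelope 1 is available, probability 1; weight (1/3)·1 = 1/3.
If it is in envelope 3 (prior 1/3): envelope 2 is available but not opened, probability 1/3; weight (1/3)·(1/3) = 1/9.
The weights sum to 4/9.
So P(the cheque in envelope 2 | the presenter opened envelope 1) = (1/3) / (4/9) = 3/4.

3/4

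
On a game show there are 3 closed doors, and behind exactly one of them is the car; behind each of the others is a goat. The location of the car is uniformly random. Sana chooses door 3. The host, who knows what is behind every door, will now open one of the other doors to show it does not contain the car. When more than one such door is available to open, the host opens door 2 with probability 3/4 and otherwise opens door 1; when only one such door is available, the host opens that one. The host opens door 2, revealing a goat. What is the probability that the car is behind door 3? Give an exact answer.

3/7

Condition on the true location of the car.
If it is behind door 1 (prior 1/3): only door 2 is available, probability 1; weight (1/3)·1 = 1/3.
If it is behind door 2 (prior 1/3): the host opened door 2, so this case is ruled out; weight (1/3)·0 = 0.
If it is behind door 3 (prior 1/3): door 2 is available, opened with probability 3/4; weight (1/3)·(3/4) = 1/4.
The weights sum to 7/12.
So P(the car behind door 3 | the host opened door 2) = (1/4) / (7/12) = 3/7.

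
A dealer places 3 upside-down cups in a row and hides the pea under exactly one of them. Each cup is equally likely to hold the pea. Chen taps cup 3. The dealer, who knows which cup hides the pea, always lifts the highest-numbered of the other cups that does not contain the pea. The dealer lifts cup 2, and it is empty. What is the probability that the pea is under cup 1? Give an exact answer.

1/2

Condition on the true location of the pea.
If it is under either of cups 1 and 3 (prior 1/3 each): cup 2 is the highest-numbered option available, probability 1; weight (1/3)·1 = 1/3 each.
If it is under cup 2 (prior 1/3): the dealer opened cup 2, so this case is ruled out; weight (1/3)·0 = 0.
The weights sum to 2/3.
So P(the pea under cup 1 | the dealer opened cup 2) = (1/3) / (2/3) = 1/2.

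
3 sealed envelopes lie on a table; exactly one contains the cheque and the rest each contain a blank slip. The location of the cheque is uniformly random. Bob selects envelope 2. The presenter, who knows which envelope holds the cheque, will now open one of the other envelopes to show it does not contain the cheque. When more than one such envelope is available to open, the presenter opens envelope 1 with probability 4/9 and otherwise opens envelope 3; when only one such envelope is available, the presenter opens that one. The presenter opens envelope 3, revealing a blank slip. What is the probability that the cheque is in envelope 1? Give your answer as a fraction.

9/14

Condition on the true location of the cheque.
If it is in envelope 1 (prior 1/3): only envelope 3 is available, probability 1; weight (1/3)·1 = 1/3.
If it is in envelope 2 (prior 1/3): envelope 1 is available but not opened, probability 5/9; weight (1/3)·(5/9) = 5/27.
If it is in envelope 3 (prior 1/3): the presenter opened envelope 3, so this case is ruled out; weight (1/3)·0 = 0.
The weights sum to 14/27.
So P(the cheque in envelope 1 | the presenter opened envelope 3) = (1/3) / (14/27) = 9/14.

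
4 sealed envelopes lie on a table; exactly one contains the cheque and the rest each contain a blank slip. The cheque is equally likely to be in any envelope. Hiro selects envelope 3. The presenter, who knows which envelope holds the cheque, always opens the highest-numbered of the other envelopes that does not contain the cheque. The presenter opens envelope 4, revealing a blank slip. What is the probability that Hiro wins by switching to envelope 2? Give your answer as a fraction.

Apply Bayes' rule, conditioning on where the cheque actually is.
If it is in any of envelopes 1, 2, and 3 (prior 1/4 each): envelope 4 is the highest-numbered option available, probability 1; weight (1/4)·1 = 1/4 each.
If it is in envelope 4 (prior 1/4): the presenter opened envelope 4, so this case is ruled out; weight (1/4)·0 = 0.
The weights sum to 3/4.
So P(the cheque in envelope 2 | the presenter opened envelope 4) = (1/4) / (3/4) = 1/3.

1/3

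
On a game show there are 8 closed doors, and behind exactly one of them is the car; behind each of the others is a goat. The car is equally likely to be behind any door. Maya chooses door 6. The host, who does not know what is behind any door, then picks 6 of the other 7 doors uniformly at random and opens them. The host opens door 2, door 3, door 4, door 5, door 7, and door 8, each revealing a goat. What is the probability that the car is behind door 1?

Because the host chose which doors to open without knowing where the car is, the choice is independent of the prize location. Learning that none of the 6 opened doors holds the car simply rules out those 6 locations and leaves the remaining 2 doors still equally likely by symmetry.
So P(the car behind door 1) = 1/2.

1/2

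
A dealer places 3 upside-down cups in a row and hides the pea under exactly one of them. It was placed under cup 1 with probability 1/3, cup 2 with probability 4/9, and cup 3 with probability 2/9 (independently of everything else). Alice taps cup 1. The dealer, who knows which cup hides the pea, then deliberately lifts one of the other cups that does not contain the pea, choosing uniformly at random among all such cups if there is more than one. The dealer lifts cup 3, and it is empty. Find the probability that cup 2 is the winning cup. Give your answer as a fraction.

Apply Bayes' rule, conditioning on where the pea actually is.
If it is under cup 1 (prior 1/3): the dealer has 2 equally likely choices, so probability 1/2; weight (1/3)·(1/2) = 1/6.
If it is under cup 2 (prior 4/9): the dealer has no choice, probability 1; weight (4/9)·1 = 4/9.
If it is under cup 3 (prior 2/9): the dealer opened cup 3, so this case is ruled out; weight (2/9)·0 = 0.
The weights sum to 11/18.
So P(the pea under cup 2 | the dealer opened cup 3) = (4/9) / (11/18) = 8/11.

8/11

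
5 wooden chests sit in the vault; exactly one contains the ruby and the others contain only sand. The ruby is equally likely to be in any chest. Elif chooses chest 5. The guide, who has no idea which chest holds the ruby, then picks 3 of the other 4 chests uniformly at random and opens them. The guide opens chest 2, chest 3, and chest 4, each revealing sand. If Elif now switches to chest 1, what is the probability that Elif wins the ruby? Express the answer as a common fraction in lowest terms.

Consider each possible location of the ruby in turn.
If it is in either of chests 1 and 5 (prior 1/5 each): the guide picks exactly this set with probability 1/4 regardless, and none is the prize; weight (1/5)·(1/4) = 1/20 each.
If it is in any of chests 2, 3, and 4 (prior 1/5 each): that chest was opened and seen not to hold the prize — ruled out; weight (1/5)·0 = 0 each.
The weights sum to 1/10.
So P(the ruby in chest 1 | the guide opened chest 2, chest 3, and chest 4) = (1/20) / (1/10) = 1/2.

1/2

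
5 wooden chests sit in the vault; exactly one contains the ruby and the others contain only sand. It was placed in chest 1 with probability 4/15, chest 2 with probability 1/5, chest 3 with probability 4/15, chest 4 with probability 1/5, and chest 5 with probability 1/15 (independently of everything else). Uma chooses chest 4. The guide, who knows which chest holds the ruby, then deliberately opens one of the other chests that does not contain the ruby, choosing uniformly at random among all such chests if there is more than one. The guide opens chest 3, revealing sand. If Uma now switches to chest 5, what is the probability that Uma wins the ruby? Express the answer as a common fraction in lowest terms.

Apply Bayes' rule, conditioning on where the ruby actually is.
If it is in chest 1 (prior 4/15): the guide has 3 equally likely choices, so probability 1/3; weight (4/15)·(1/3) = 4/45.
If it is in chest 2 (prior 1/5): the guide has 3 equally likely choices, so probability 1/3; weight (1/5)·(1/3) = 1/15.
If it is in chest 3 (prior 4/15): the guide opened chest 3, so this case is ruled out; weight (4/15)·0 = 0.
If it is in chest 4 (prior 1/5): the guide has 4 equally likely choices, so probability 1/4; weight (1/5)·(1/4) = 1/20.
If it is in chest 5 (prior 1/15): the guide has 3 equally likely choices, so probability 1/3; weight (1/15)·(1/3) = 1/45.
The weights sum to 41/180.
So P(the ruby in chest 5 | the guide opened chest 3) = (1/45) / (41/180) = 4/41.

4/41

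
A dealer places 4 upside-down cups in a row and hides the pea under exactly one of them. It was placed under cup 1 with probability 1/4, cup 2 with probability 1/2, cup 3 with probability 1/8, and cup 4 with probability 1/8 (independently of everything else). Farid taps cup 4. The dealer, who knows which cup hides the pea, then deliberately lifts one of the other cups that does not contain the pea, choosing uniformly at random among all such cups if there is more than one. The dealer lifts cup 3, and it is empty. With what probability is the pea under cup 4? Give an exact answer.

Consider each possible location of the pea in turn.
If it is under cup 1 (prior 1/4): the dealer has 2 equally likely choices, so probability 1/2; weight (1/4)·(1/2) = 1/8.
If it is under cup 2 (prior 1/2): the dealer has 2 equally likely choices, so probability 1/2; weight (1/2)·(1/2) = 1/4.
If it is under cup 3 (prior 1/8): the dealer opened cup 3, so this case is ruled out; weight (1/8)·0 = 0.
If it is under cup 4 (prior 1/8): the dealer has 3 equally likely choices, so probability 1/3; weight (1/8)·(1/3) = 1/24.
The weights sum to 5/12.
So P(the pea under cup 4 | the dealer opened cup 3) = (1/24) / (5/12) = 1/10.

1/10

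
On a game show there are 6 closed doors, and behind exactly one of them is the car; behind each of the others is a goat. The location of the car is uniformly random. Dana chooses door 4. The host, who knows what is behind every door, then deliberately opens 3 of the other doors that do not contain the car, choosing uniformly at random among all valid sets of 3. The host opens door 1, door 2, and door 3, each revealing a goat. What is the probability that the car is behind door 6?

5/12

Consider each possible location of the car in turn.
If it is behind any of doors 1, 2, and 3 (prior 1/6 each): that door was opened and seen not to hold the prize — ruled out; weight (1/6)·0 = 0 each.
If it is behind door 4 (prior 1/6): the host has 10 equally likely choices, so probability 1/10; weight (1/6)·(1/10) = 1/60.
If it is behind either of doors 5 and 6 (prior 1/6 each): the host has 4 equally likely choices, so probability 1/4; weight (1/6)·(1/4) = 1/24 each.
The weights sum to 1/10.
So P(the car behind door 6 | the host opened door 1, door 2, and door 3) = (1/24) / (1/10) = 5/12.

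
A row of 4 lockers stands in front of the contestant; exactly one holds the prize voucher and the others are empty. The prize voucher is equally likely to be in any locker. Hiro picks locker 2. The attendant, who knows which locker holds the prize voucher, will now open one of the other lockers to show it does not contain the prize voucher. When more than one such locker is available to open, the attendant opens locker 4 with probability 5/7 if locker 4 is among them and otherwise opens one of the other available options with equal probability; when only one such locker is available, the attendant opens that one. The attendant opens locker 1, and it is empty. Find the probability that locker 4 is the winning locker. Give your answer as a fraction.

7/13

Consider each possible location of the prize voucher in turn.
If it is in locker 1 (prior 1/4): the attendant opened locker 1, so this case is ruled out; weight (1/4)·0 = 0.
If it is in locker 2 (prior 1/4): locker 4 is available but not opened; locker 1 gets probability (1 − 5/7)/2 = 1/7; weight (1/4)·(1/7) = 1/28.
If it is in locker 3 (prior 1/4): locker 4 is available but not opened, probability 2/7; weight (1/4)·(2/7) = 1/14.
If it is in locker 4 (prior 1/4): locker 4 holds the prize so is unavailable; the attendant chooses uniformly among the 2 others, probability 1/2; weight (1/4)·(1/2) = 1/8.
The weights sum to 13/56.
So P(the prize voucher in locker 4 | the attendant opened locker 1) = (1/8) / (13/56) = 7/13.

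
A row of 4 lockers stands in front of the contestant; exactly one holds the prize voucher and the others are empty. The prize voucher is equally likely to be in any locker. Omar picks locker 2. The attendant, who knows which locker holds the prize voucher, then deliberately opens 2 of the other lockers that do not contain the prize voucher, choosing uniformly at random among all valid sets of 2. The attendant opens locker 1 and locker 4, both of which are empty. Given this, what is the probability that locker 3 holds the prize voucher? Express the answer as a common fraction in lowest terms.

Consider each possible location of the prize voucher in turn.
If it is in either of lockers 1 and 4 (prior 1/4 each): that locker was opened and seen not to hold the prize — ruled out; weight (1/4)·0 = 0 each.
If it is in locker 2 (prior 1/4): the attendant has 3 equally likely choices, so probability 1/3; weight (1/4)·(1/3) = 1/12.
If it is in locker 3 (prior 1/4): the attendant has no choice, probability 1; weight (1/4)·1 = 1/4.
The weights sum to 1/3.
So P(the prize voucher in locker 3 | the attendant opened locker 1 and locker 4) = (1/4) / (1/3) = 3/4.

3/4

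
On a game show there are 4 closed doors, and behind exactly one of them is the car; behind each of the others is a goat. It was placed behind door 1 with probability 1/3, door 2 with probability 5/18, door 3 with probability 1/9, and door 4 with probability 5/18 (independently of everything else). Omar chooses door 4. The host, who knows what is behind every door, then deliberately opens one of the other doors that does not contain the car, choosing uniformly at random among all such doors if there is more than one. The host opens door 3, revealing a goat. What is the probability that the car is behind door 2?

15/43

Condition on the true location of the car.
If it is behind door 1 (prior 1/3): the host has 2 equally likely choices, so probability 1/2; weight (1/3)·(1/2) = 1/6.
If it is behind door 2 (prior 5/18): the host has 2 equally likely choices, so probability 1/2; weight (5/18)·(1/2) = 5/36.
If it is behind door 3 (prior 1/9): the host opened door 3, so this case is ruled out; weight (1/9)·0 = 0.
If it is behind door 4 (prior 5/18): the host has 3 equally likely choices, so probability 1/3; weight (5/18)·(1/3) = 5/54.
The weights sum to 43/108.
So P(the car behind door 2 | the host opened door 3) = (5/36) / (43/108) = 15/43.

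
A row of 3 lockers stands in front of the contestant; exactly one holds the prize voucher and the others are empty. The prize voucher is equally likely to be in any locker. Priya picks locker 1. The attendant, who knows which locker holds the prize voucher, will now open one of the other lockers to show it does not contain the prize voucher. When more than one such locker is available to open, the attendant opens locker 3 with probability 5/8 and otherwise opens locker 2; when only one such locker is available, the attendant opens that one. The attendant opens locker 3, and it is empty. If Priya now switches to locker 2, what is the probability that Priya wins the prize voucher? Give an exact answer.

Condition on the true location of the prize voucher.
If it is in locker 1 (prior 1/3): locker 3 is available, opened with probability 5/8; weight (1/3)·(5/8) = 5/24.
If it is in locker 2 (prior 1/3): only locker 3 is available, probability 1; weight (1/3)·1 = 1/3.
If it is in locker 3 (prior 1/3): the attendant opened locker 3, so this case is ruled out; weight (1/3)·0 = 0.
The weights sum to 13/24.
So P(the prize voucher in locker 2 | the attendant opened locker 3) = (1/3) / (13/24) = 8/13.

8/13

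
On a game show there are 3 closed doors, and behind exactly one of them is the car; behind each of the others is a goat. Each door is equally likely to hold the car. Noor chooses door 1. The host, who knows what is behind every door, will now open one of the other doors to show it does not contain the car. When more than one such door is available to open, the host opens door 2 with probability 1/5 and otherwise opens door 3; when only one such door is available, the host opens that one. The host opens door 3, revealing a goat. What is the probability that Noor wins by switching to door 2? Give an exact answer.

5/9

Consider each possible location of the car in turn.
If it is behind door 1 (prior 1/3): door 2 is available but not opened, probability 4/5; weight (1/3)·(4/5) = 4/15.
If it is behind door 2 (prior 1/3): only door 3 is available, probability 1; weight (1/3)·1 = 1/3.
If it is behind door 3 (prior 1/3): the host opened door 3, so this case is ruled out; weight (1/3)·0 = 0.
The weights sum to 3/5.
So P(the car behind door 2 | the host opened door 3) = (1/3) / (3/5) = 5/9.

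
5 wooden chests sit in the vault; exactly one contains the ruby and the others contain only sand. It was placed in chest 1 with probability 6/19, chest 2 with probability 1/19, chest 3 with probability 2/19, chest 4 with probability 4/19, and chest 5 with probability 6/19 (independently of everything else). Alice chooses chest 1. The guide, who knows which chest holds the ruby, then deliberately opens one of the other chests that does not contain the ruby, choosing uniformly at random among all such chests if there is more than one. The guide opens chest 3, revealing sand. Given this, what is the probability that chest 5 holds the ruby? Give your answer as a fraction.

Apply Bayes' rule, conditioning on where the ruby actually is.
If it is in chest 1 (prior 6/19): the guide has 4 equally likely choices, so probability 1/4; weight (6/19)·(1/4) = 3/38.
If it is in chest 2 (prior 1/19): the guide has 3 equally likely choices, so probability 1/3; weight (1/19)·(1/3) = 1/57.
If it is in chest 3 (prior 2/19): the guide opened chest 3, so this case is ruled out; weight (2/19)·0 = 0.
If it is in chest 4 (prior 4/19): the guide has 3 equally likely choices, so probability 1/3; weight (4/19)·(1/3) = 4/57.
If it is in chest 5 (prior 6/19): the guide has 3 equally likely choices, so probability 1/3; weight (6/19)·(1/3) = 2/19.
The weights sum to 31/114.
So P(the ruby in chest 5 | the guide opened chest 3) = (2/19) / (31/114) = 12/31.

12/31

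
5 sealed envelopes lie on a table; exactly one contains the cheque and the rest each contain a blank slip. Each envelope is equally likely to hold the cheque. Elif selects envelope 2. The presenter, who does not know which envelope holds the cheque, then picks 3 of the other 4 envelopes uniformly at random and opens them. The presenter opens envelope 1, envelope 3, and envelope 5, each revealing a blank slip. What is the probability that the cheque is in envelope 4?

1/2

Condition on the true location of the cheque.
If it is in any of envelopes 1, 3, and 5 (prior 1/5 each): that envelope was opened and seen not to hold the prize — ruled out; weight (1/5)·0 = 0 each.
If it is in either of envelopes 2 and 4 (prior 1/5 each): the presenter picks exactly this set with probability 1/4 regardless, and none is the prize; weight (1/5)·(1/4) = 1/20 each.
The weights sum to 1/10.
So P(the cheque in envelope 4 | the presenter opened envelope 1, envelope 3, and envelope 5) = (1/20) / (1/10) = 1/2.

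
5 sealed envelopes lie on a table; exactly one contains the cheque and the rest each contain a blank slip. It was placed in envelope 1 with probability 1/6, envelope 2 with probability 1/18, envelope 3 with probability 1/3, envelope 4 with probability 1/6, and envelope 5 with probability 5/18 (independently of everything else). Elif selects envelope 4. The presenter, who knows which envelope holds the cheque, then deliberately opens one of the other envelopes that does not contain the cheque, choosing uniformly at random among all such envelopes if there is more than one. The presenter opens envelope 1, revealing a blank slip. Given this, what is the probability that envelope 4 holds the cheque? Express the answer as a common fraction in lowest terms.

Consider each possible location of the cheque in turn.
If it is in envelope 1 (prior 1/6): the presenter opened envelope 1, so this case is ruled out; weight (1/6)·0 = 0.
If it is in envelope 2 (prior 1/18): the presenter has 3 equally likely choices, so probability 1/3; weight (1/18)·(1/3) = 1/54.
If it is in envelope 3 (prior 1/3): the presenter has 3 equally likely choices, so probability 1/3; weight (1/3)·(1/3) = 1/9.
If it is in envelope 4 (prior 1/6): the presenter has 4 equally likely choices, so probability 1/4; weight (1/6)·(1/4) = 1/24.
If it is in envelope 5 (prior 5/18): the presenter has 3 equally likely choices, so probability 1/3; weight (5/18)·(1/3) = 5/54.
The weights sum to 19/72.
So P(the cheque in envelope 4 | the presenter opened envelope 1) = (1/24) / (19/72) = 3/19.

3/19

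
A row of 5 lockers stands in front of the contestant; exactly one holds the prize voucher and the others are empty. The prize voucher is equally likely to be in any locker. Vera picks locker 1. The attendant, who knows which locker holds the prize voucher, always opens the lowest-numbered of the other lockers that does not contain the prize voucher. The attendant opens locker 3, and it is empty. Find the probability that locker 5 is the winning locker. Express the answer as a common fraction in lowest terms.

0

Apply Bayes' rule, conditioning on where the prize voucher actually is.
If it is in any of lockers 1, 4, and 5 (prior 1/5 each): the attendant would have opened locker 2 instead, probability 0; weight (1/5)·0 = 0 each.
If it is in locker 2 (prior 1/5): locker 3 is the lowest-numbered option available, probability 1; weight (1/5)·1 = 1/5.
If it is in locker 3 (prior 1/5): the attendant opened locker 3, so this case is ruled out; weight (1/5)·0 = 0.
The weights sum to 1/5.
So P(the prize voucher in locker 5 | the attendant opened locker 3) = 0 / (1/5) = 0.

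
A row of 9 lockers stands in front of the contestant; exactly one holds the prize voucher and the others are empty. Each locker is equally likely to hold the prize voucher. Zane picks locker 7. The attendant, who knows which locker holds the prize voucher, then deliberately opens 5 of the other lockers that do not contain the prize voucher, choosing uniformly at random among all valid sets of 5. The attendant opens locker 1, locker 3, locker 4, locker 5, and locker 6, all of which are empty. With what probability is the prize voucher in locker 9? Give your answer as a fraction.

8/27

Condition on the true location of the prize voucher.
If it is in any of lockers 1, 3, 4, 5, and 6 (prior 1/9 each): that locker was opened and seen not to hold the prize — ruled out; weight (1/9)·0 = 0 each.
If it is in any of lockers 2, 8, and 9 (prior 1/9 each): the attendant has 21 equally likely choices, so probability 1/21; weight (1/9)·(1/21) = 1/189 each.
If it is in locker 7 (prior 1/9): the attendant has 56 equally likely choices, so probability 1/56; weight (1/9)·(1/56) = 1/504.
The weights sum to 1/56.
So P(the prize voucher in locker 9 | the attendant opened locker 1, locker 3, locker 4, locker 5, and locker 6) = (1/189) / (1/56) = 8/27.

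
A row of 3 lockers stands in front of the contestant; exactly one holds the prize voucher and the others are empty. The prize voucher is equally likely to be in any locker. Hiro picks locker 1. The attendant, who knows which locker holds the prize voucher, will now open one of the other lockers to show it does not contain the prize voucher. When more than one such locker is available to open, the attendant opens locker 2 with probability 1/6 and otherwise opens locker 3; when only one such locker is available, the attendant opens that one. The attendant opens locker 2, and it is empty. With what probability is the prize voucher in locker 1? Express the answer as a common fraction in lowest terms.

1/7

Condition on the true location of the prize voucher.
If it is in locker 1 (prior 1/3): locker 2 is available, opened with probability 1/6; weight (1/3)·(1/6) = 1/18.
If it is in locker 2 (prior 1/3): the attendant opened locker 2, so this case is ruled out; weight (1/3)·0 = 0.
If it is in locker 3 (prior 1/3): only locker 2 is available, probability 1; weight (1/3)·1 = 1/3.
The weights sum to 7/18.
So P(the prize voucher in locker 1 | the attendant opened locker 2) = (1/18) / (7/18) = 1/7.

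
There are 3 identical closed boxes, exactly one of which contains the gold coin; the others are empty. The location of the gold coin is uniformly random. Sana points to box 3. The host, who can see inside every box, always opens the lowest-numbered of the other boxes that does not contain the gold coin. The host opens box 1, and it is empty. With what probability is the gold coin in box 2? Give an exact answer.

Apply Bayes' rule, conditioning on where the gold coin actually is.
If it is in box 1 (prior 1/3): the host opened box 1, so this case is ruled out; weight (1/3)·0 = 0.
If it is in either of boxes 2 and 3 (prior 1/3 each): box 1 is the lowest-numbered option available, probability 1; weight (1/3)·1 = 1/3 each.
The weights sum to 2/3.
So P(the gold coin in box 2 | the host opened box 1) = (1/3) / (2/3) = 1/2.

1/2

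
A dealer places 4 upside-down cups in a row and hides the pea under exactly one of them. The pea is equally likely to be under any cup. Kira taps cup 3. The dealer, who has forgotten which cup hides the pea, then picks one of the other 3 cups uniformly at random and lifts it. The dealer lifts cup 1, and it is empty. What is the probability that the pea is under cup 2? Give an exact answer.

1/3

Because the dealer chose which cup to lift without knowing where the pea is, the choice is independent of the prize location. Learning that cup 1 does not hold the pea simply rules out that one location and leaves the remaining 3 cups still equally likely by symmetry.
So P(the pea under cup 2) = 1/3.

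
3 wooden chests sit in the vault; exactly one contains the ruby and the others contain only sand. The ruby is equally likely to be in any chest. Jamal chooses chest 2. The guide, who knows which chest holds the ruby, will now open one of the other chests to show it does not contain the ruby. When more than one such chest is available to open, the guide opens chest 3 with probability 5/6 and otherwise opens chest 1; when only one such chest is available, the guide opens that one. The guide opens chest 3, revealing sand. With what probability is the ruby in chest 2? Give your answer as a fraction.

5/11

Apply Bayes' rule, conditioning on where the ruby actually is.
If it is in chest 1 (prior 1/3): only chest 3 is available, probability 1; weight (1/3)·1 = 1/3.
If it is in chest 2 (prior 1/3): chest 3 is available, opened with probability 5/6; weight (1/3)·(5/6) = 5/18.
If it is in chest 3 (prior 1/3): the guide opened chest 3, so this case is ruled out; weight (1/3)·0 = 0.
The weights sum to 11/18.
So P(the ruby in chest 2 | the guide opened chest 3) = (5/18) / (11/18) = 5/11.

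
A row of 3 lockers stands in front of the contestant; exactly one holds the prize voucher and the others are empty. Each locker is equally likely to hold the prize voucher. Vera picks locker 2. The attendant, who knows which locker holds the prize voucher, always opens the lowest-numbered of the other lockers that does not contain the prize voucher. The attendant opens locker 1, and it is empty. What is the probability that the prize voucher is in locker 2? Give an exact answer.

1/2

Consider each possible location of the prize voucher in turn.
If it is in locker 1 (prior 1/3): the attendant opened locker 1, so this case is ruled out; weight (1/3)·0 = 0.
If it is in either of lockers 2 and 3 (prior 1/3 each): locker 1 is the lowest-numbered option available, probability 1; weight (1/3)·1 = 1/3 each.
The weights sum to 2/3.
So P(the prize voucher in locker 2 | the attendant opened locker 1) = (1/3) / (2/3) = 1/2.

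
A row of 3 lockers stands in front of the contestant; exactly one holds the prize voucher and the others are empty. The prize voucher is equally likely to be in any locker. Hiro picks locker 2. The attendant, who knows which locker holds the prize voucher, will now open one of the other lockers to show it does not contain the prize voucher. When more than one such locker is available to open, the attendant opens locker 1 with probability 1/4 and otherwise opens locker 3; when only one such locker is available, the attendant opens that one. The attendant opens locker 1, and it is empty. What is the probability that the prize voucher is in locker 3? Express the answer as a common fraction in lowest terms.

4/5

Condition on the true location of the prize voucher.
If it is in locker 1 (prior 1/3): the attendant opened locker 1, so this case is ruled out; weight (1/3)·0 = 0.
If it is in locker 2 (prior 1/3): locker 1 is available, opened with probability 1/4; weight (1/3)·(1/4) = 1/12.
If it is in locker 3 (prior 1/3): only locker 1 is available, probability 1; weight (1/3)·1 = 1/3.
The weights sum to 5/12.
So P(the prize voucher in locker 3 | the attendant opened locker 1) = (1/3) / (5/12) = 4/5.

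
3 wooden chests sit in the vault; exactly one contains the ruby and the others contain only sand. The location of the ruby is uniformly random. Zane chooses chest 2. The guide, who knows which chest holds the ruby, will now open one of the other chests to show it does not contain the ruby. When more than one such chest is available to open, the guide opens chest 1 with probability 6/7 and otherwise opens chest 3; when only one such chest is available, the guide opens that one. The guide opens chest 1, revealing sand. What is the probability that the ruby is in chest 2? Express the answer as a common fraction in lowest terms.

6/13

Consider each possible location of the ruby in turn.
If it is in chest 1 (prior 1/3): the guide opened chest 1, so this case is ruled out; weight (1/3)·0 = 0.
If it is in chest 2 (prior 1/3): chest 1 is available, opened with probability 6/7; weight (1/3)·(6/7) = 2/7.
If it is in chest 3 (prior 1/3): only chest 1 is available, probability 1; weight (1/3)·1 = 1/3.
The weights sum to 13/21.
So P(the ruby in chest 2 | the guide opened chest 1) = (2/7) / (13/21) = 6/13.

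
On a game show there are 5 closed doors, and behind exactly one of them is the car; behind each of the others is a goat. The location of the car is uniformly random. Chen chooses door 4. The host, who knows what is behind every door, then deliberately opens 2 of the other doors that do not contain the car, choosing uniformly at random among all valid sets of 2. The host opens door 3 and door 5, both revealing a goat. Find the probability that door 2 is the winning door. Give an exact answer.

Consider each possible location of the car in turn.
If it is behind either of doors 1 and 2 (prior 1/5 each): the host has 3 equally likely choices, so probability 1/3; weight (1/5)·(1/3) = 1/15 each.
If it is behind either of doors 3 and 5 (prior 1/5 each): that door was opened and seen not to hold the prize — ruled out; weight (1/5)·0 = 0 each.
If it is behind door 4 (prior 1/5): the host has 6 equally likely choices, so probability 1/6; weight (1/5)·(1/6) = 1/30.
The weights sum to 1/6.
So P(the car behind door 2 | the host opened door 3 and door 5) = (1/15) / (1/6) = 2/5.

2/5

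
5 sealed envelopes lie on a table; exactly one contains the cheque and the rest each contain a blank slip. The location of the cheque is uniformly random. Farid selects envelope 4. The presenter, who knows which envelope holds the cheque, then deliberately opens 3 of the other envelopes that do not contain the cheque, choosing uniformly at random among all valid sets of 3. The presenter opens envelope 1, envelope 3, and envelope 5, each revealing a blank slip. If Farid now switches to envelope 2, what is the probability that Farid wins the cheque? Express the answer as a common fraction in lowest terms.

Consider each possible location of the cheque in turn.
If it is in any of envelopes 1, 3, and 5 (prior 1/5 each): that envelope was opened and seen not to hold the prize — ruled out; weight (1/5)·0 = 0 each.
If it is in envelope 2 (prior 1/5): the presenter has no choice, probability 1; weight (1/5)·1 = 1/5.
If it is in envelope 4 (prior 1/5): the presenter has 4 equally likely choices, so probability 1/4; weight (1/5)·(1/4) = 1/20.
The weights sum to 1/4.
So P(the cheque in envelope 2 | the presenter opened envelope 1, envelope 3, and envelope 5) = (1/5) / (1/4) = 4/5.

4/5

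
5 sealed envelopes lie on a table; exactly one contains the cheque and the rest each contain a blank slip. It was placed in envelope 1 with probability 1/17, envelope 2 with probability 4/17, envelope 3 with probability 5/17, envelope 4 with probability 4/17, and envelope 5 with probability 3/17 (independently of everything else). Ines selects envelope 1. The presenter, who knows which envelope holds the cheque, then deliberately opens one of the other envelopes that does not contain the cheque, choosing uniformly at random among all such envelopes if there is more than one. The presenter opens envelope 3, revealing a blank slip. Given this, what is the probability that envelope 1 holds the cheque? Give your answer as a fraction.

Consider each possible location of the cheque in turn.
If it is in envelope 1 (prior 1/17): the presenter has 4 equally likely choices, so probability 1/4; weight (1/17)·(1/4) = 1/68.
If it is in either of envelopes 2 and 4 (prior 4/17 each): the presenter has 3 equally likely choices, so probability 1/3; weight (4/17)·(1/3) = 4/51 each.
If it is in envelope 3 (prior 5/17): the presenter opened envelope 3, so this case is ruled out; weight (5/17)·0 = 0.
If it is in envelope 5 (prior 3/17): the presenter has 3 equally likely choices, so probability 1/3; weight (3/17)·(1/3) = 1/17.
The weights sum to 47/204.
So P(the cheque in envelope 1 | the presenter opened envelope 3) = (1/68) / (47/204) = 3/47.

3/47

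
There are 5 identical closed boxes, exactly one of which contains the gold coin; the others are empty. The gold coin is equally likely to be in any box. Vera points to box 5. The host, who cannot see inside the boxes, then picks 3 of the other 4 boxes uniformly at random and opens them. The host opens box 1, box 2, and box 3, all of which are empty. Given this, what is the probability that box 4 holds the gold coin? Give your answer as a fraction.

1/2

Condition on the true location of the gold coin.
If it is in any of boxes 1, 2, and 3 (prior 1/5 each): that box was opened and seen not to hold the prize — ruled out; weight (1/5)·0 = 0 each.
If it is in either of boxes 4 and 5 (prior 1/5 each): the host picks exactly this set with probability 1/4 regardless, and none is the prize; weight (1/5)·(1/4) = 1/20 each.
The weights sum to 1/10.
So P(the gold coin in box 4 | the host opened box 1, box 2, and box 3) = (1/20) / (1/10) = 1/2.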